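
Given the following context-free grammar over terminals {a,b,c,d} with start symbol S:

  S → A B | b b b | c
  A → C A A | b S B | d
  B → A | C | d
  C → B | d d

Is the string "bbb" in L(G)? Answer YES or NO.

CNF form of G:
  S -> A B | T0 X8 | c
  A -> C X2 | T0 X3 | d
  B -> C X4 | T0 X5 | T1 T1 | d
  C -> C X6 | T0 X7 | T1 T1 | d
  T0 -> b
  T1 -> d
  X2 -> A A
  X3 -> S B
  X4 -> A A
  X5 -> S B
  X6 -> A A
  X7 -> S B
  X8 -> T0 T0

CYK fill:
  T[0,0] 'b' = {T0}  orig:{}
  T[1,1] 'b' = {T0}  orig:{}
  T[2,2] 'b' = {T0}  orig:{}
  T[0,1] 'bb' = {X8}  orig:{}
  T[1,2] 'bb' = {X8}  orig:{}
  T[0,2] 'bbb' = {S}

S ∈ T[0,2] ⇒ YES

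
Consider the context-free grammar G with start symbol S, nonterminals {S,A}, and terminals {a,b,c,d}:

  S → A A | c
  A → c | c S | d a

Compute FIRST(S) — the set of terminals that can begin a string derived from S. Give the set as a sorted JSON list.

FIRST iteration:
round 1:
  A via A→c: +{c}
  A via A→d a: +{d}
  S via S→A A: +{c,d}
  FIRST(S)={c,d}  FIRST(A)={c,d}
round 2: (stable)
  FIRST(S)={c,d}  FIRST(A)={c,d}

FIRST(S) = ["c", "d"]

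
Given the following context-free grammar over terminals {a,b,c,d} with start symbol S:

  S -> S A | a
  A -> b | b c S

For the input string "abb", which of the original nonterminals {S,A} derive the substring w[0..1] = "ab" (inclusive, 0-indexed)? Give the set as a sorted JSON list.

CNF form of G:
  S -> S A | a
  A -> T0 X2 | b
  T0 -> b
  T1 -> c
  X2 -> T1 S

Fill CYK table bottom-up (cells [i..j] with 0 ≤ i ≤ j ≤ 1 only):
  [0..0]={S}  "a"
  [1..1]={A,T0}  "b"  orig:{A}
  [0..1]={S}  "ab"

Original NTs in T[0,1] deriving "ab": ["S"]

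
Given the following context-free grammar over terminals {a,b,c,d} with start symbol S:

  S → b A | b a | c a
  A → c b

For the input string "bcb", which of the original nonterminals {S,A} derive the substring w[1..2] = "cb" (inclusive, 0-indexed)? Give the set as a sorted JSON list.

Convert to CNF:
  S -> T0 T2 | T1 A | T1 T2
  A -> T0 T1
  T0 -> c
  T1 -> b
  T2 -> a

CYK fill (cells [i..j] with 1 ≤ i ≤ j ≤ 2 only):
  T[1,1] 'c' = {T0}  orig:{}
  T[2,2] 'b' = {T1}  orig:{}
  T[1,2] 'cb' = {A}

Original NTs in T[1,2] deriving "cb": ["A"]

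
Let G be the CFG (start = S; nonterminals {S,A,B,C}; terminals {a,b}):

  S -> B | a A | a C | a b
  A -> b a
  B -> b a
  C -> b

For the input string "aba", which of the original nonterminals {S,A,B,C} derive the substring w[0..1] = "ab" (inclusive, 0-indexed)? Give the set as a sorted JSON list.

CNF form of G:
  S -> T0 T1 | T1 A | T1 C | T1 T0
  A -> T0 T1
  B -> T0 T1
  C -> b
  T0 -> b
  T1 -> a

CYK fill (cells [i..j] with 0 ≤ i ≤ j ≤ 1 only):
  cell(0,0) a: {T1}  orig:{}
  cell(1,1) b: {C,T0}  orig:{C}
  cell(0,1) ab: {S}

Original NTs in T[0,1] deriving "ab": ["S"]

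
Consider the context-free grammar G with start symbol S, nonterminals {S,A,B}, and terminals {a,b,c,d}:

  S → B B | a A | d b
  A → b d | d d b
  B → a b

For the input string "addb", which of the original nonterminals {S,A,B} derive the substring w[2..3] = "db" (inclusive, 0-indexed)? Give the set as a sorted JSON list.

CNF form of G:
  S -> B B | T1 T0 | T2 A
  A -> T0 T1 | T1 X3
  B -> T2 T0
  T0 -> b
  T1 -> d
  T2 -> a
  X3 -> T1 T0

CYK fill (cells [i..j] with 2 ≤ i ≤ j ≤ 3 only):
  T[2,2] 'd' = {T1}  orig:{}
  T[3,3] 'b' = {T0}  orig:{}
  T[2,3] 'db' = {S,X3}  orig:{S}

Original NTs in T[2,3] deriving "db": ["S"]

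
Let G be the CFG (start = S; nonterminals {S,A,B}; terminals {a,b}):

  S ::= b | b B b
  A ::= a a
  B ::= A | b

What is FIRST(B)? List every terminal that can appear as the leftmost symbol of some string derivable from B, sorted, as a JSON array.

FIRST iteration:
iter 1:
  A via A→a a: +{a}
  B via B→A: +{a}
  B via B→b: +{b}
  S via S→b: +{b}
  FIRST(S)={b}  FIRST(A)={a}  FIRST(B)={a,b}
iter 2: — fixpoint
  FIRST(S)={b}  FIRST(A)={a}  FIRST(B)={a,b}

FIRST(B) = ["a", "b"]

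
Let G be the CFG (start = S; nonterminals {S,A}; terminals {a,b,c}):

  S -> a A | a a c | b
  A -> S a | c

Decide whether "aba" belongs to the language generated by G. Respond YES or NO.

CNF form of G:
  S -> T0 A | T0 X2 | b
  A -> S T0 | c
  T0 -> a
  T1 -> c
  X2 -> T0 T1

CYK fill:
  T[0,0] 'a' = {T0}  orig:{}
  T[1,1] 'b' = {S}
  T[2,2] 'a' = {T0}  orig:{}
  T[0,1] 'ab' = ∅
  T[1,2] 'ba' = {A}
  T[0,2] 'aba' = {S}

S ∈ T[0,2] ⇒ YES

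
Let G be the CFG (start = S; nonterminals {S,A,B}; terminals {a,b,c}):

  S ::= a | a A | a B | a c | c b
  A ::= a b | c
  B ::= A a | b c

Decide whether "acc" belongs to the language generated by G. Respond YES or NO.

CNF form of G:
  S -> T0 A | T0 B | T0 T2 | T2 T1 | a
  A -> T0 T1 | c
  B -> A T0 | T1 T2
  T0 -> a
  T1 -> b
  T2 -> c

Fill CYK table bottom-up:
  T[0,0] 'a' = {S,T0}  orig:{S}
  T[1,1] 'c' = {A,T2}  orig:{A}
  T[2,2] 'c' = {A,T2}  orig:{A}
  T[0,1] 'ac' = {S}
  T[1,2] 'cc' = ∅
  T[0,2] 'acc' = ∅

S ∉ T[0,2] ⇒ NO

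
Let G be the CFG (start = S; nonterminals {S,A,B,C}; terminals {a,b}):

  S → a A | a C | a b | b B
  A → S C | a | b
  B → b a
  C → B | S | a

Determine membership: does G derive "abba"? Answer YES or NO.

Convert to CNF:
  S -> T0 B | T1 A | T1 C | T1 T0
  A -> S C | a | b
  B -> T0 T1
  C -> T0 B | T0 T1 | T1 A | T1 C | T1 T0 | a
  T0 -> b
  T1 -> a

CYK fill:
  [0..0]={A,C,T1}  "a"  orig:{A,C}
  [1..1]={A,T0}  "b"  orig:{A}
  [2..2]={A,T0}  "b"  orig:{A}
  [3..3]={A,C,T1}  "a"  orig:{A,C}
  [0..1]={C,S}  "ab"
  [1..2]=∅  "bb"
  [2..3]={B,C}  "ba"
  [0..2]=∅  "abb"
  [1..3]={C,S}  "bba"
  [0..3]={A,C,S}  "abba"

S ∈ T[0,3] ⇒ YES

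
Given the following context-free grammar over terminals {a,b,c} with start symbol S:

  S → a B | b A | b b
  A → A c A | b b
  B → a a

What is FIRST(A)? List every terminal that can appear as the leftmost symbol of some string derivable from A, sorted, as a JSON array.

FIRST iteration:
pass 1:
  A via A→b b: +{b}
  B via B→a a: +{a}
  S via S→a B: +{a}
  S via S→b A: +{b}
  FIRST[S]={a,b}  FIRST[A]={b}  FIRST[B]={a}
pass 2: (no change)
  FIRST[S]={a,b}  FIRST[A]={b}  FIRST[B]={a}

FIRST(A) = ["b"]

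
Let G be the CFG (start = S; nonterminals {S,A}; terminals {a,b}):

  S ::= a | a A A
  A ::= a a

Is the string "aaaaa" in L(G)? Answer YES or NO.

Convert to CNF:
  S -> T0 X1 | a
  A -> T0 T0
  T0 -> a
  X1 -> A A

CYK fill:
  [0..0]={S,T0}  "a"  orig:{S}
  [1..1]={S,T0}  "a"  orig:{S}
  [2..2]={S,T0}  "a"  orig:{S}
  [3..3]={S,T0}  "a"  orig:{S}
  [4..4]={S,T0}  "a"  orig:{S}
  [0..1]={A}  "aa"
  [1..2]={A}  "aa"
  [2..3]={A}  "aa"
  [3..4]={A}  "aa"
  [0..2]=∅  "aaa"
  [1..3]=∅  "aaa"
  [2..4]=∅  "aaa"
  [0..3]={X1}  "aaaa"  orig:{}
  [1..4]={X1}  "aaaa"  orig:{}
  [0..4]={S}  "aaaaa"

S ∈ T[0,4] ⇒ YES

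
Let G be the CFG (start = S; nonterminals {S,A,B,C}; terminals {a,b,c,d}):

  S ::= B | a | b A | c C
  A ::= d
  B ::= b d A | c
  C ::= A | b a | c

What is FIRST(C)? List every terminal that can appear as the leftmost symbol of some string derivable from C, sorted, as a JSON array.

FIRST sets, iterate to fixpoint:
[1]
  A via A→d: +{d}
  B via B→b d A: +{b}
  B via B→c: +{c}
  C via C→A: +{d}
  C via C→b a: +{b}
  C via C→c: +{c}
  S via S→B: +{b,c}
  S via S→a: +{a}
  S: {a,b,c}  A: {d}  B: {b,c}  C: {b,c,d}
[2] done
  S: {a,b,c}  A: {d}  B: {b,c}  C: {b,c,d}

FIRST(C) = ["b", "c", "d"]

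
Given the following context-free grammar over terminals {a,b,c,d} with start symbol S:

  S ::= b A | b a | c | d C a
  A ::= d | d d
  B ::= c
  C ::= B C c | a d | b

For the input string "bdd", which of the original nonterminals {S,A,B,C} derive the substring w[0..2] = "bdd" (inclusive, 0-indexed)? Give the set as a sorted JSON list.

Convert to CNF:
  S -> T0 X5 | T3 A | T3 T2 | c
  A -> T0 T0 | d
  B -> c
  C -> B X4 | T2 T0 | b
  T0 -> d
  T1 -> c
  T2 -> a
  T3 -> b
  X4 -> C T1
  X5 -> C T2

CYK table (by increasing span), restricted to cells inside w[0..2]:
  cell(0,0) b: {C,T3}  orig:{C}
  cell(1,1) d: {A,T0}  orig:{A}
  cell(2,2) d: {A,T0}  orig:{A}
  cell(0,1) bd: {S}
  cell(1,2) dd: {A}
  cell(0,2) bdd: {S}

Original NTs in T[0,2] deriving "bdd": ["S"]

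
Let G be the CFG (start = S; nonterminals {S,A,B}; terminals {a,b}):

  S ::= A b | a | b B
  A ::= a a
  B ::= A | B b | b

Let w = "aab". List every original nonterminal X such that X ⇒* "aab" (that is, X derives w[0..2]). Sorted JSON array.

CNF form of G:
  S -> A T1 | T1 B | a
  A -> T0 T0
  B -> B T1 | T0 T0 | b
  T0 -> a
  T1 -> b

CYK fill (cells [i..j] with 0 ≤ i ≤ j ≤ 2 only):
  cell(0,0) a: {S,T0}  orig:{S}
  cell(1,1) a: {S,T0}  orig:{S}
  cell(2,2) b: {B,T1}  orig:{B}
  cell(0,1) aa: {A,B}
  cell(1,2) ab: ∅
  cell(0,2) aab: {B,S}

Original NTs in T[0,2] deriving "aab": ["B", "S"]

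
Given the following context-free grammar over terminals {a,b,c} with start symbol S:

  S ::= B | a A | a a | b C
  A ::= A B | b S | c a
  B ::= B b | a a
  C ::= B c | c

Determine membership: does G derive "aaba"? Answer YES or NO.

CNF form of G:
  S -> B T0 | T0 C | T2 A | T2 T2
  A -> A B | T0 S | T1 T2
  B -> B T0 | T2 T2
  C -> B T1 | c
  T0 -> b
  T1 -> c
  T2 -> a

CYK table (by increasing span):
  cell(0,0) a: {T2}  orig:{}
  cell(1,1) a: {T2}  orig:{}
  cell(2,2) b: {T0}  orig:{}
  cell(3,3) a: {T2}  orig:{}
  cell(0,1) aa: {B,S}
  cell(1,2) ab: ∅
  cell(2,3) ba: ∅
  cell(0,2) aab: {B,S}
  cell(1,3) aba: ∅
  cell(0,3) aaba: ∅

S ∉ T[0,3] ⇒ NO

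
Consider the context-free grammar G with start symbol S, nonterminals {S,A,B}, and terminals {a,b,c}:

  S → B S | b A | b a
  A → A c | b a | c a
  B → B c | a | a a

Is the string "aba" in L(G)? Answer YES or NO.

CNF form of G:
  S -> B S | T1 A | T1 T2
  A -> A T0 | T0 T2 | T1 T2
  B -> B T0 | T2 T2 | a
  T0 -> c
  T1 -> b
  T2 -> a

CYK fill:
  [0..0]={B,T2}  "a"  orig:{B}
  [1..1]={T1}  "b"  orig:{}
  [2..2]={B,T2}  "a"  orig:{B}
  [0..1]=∅  "ab"
  [1..2]={A,S}  "ba"
  [0..2]={S}  "aba"

S ∈ T[0,2] ⇒ YES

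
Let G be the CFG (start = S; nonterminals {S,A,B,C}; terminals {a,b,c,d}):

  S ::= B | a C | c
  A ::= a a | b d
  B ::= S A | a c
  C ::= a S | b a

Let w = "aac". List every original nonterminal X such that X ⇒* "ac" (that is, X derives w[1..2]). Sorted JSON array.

CNF form of G:
  S -> S A | T0 C | T0 T3 | c
  A -> T0 T0 | T1 T2
  B -> S A | T0 T3
  C -> T0 S | T1 T0
  T0 -> a
  T1 -> b
  T2 -> d
  T3 -> c

CYK table (by increasing span) (cells [i..j] with 1 ≤ i ≤ j ≤ 2 only):
  T[1,1] 'a' = {T0}  orig:{}
  T[2,2] 'c' = {S,T3}  orig:{S}
  T[1,2] 'ac' = {B,C,S}

Original NTs in T[1,2] deriving "ac": ["B", "C", "S"]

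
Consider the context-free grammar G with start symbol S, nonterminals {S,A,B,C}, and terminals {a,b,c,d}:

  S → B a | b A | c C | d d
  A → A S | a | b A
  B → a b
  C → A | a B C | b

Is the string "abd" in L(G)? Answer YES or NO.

CNF form of G:
  S -> B T1 | T0 A | T2 C | T3 T3
  A -> A S | T0 A | a
  B -> T1 T0
  C -> A S | T0 A | T1 X4 | a | b
  T0 -> b
  T1 -> a
  T2 -> c
  T3 -> d
  X4 -> B C

CYK table (by increasing span):
  T[0,0] 'a' = {A,C,T1}  orig:{A,C}
  T[1,1] 'b' = {C,T0}  orig:{C}
  T[2,2] 'd' = {T3}  orig:{}
  T[0,1] 'ab' = {B}
  T[1,2] 'bd' = ∅
  T[0,2] 'abd' = ∅

S ∉ T[0,2] ⇒ NO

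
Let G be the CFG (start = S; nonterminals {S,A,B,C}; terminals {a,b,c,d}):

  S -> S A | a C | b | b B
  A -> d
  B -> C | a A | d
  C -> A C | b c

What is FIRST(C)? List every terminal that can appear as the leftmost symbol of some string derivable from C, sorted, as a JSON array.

FIRST sets, iterate to fixpoint:
[1]
  A via A→d: +{d}
  B via B→a A: +{a}
  B via B→d: +{d}
  C via C→A C: +{d}
  C via C→b c: +{b}
  S via S→a C: +{a}
  S via S→b: +{b}
  S: {a,b}  A: {d}  B: {a,d}  C: {b,d}
[2]
  B via B→C: +{b}
  S: {a,b}  A: {d}  B: {a,b,d}  C: {b,d}
[3] (stable)
  S: {a,b}  A: {d}  B: {a,b,d}  C: {b,d}

FIRST(C) = ["b", "d"]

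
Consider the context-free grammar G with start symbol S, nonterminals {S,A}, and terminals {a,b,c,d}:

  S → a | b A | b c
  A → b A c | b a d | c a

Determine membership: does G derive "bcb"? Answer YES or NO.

Convert to CNF:
  S -> T0 A | T0 T1 | a
  A -> T0 X4 | T0 X5 | T1 T2
  T0 -> b
  T1 -> c
  T2 -> a
  T3 -> d
  X4 -> A T1
  X5 -> T2 T3

CYK table (by increasing span):
  T[0,0] 'b' = {T0}  orig:{}
  T[1,1] 'c' = {T1}  orig:{}
  T[2,2] 'b' = {T0}  orig:{}
  T[0,1] 'bc' = {S}
  T[1,2] 'cb' = ∅
  T[0,2] 'bcb' = ∅

S ∉ T[0,2] ⇒ NO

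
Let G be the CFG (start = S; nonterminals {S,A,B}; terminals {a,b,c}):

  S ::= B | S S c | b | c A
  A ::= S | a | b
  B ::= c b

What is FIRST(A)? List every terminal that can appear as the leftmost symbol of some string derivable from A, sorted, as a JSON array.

FIRST sets, iterate to fixpoint:
pass 1:
  A via A→a: +{a}
  A via A→b: +{b}
  B via B→c b: +{c}
  S via S→B: +{c}
  S via S→b: +{b}
  FIRST[S]={b,c}  FIRST[A]={a,b}  FIRST[B]={c}
pass 2:
  A via A→S: +{c}
  FIRST[S]={b,c}  FIRST[A]={a,b,c}  FIRST[B]={c}
pass 3: (stable)
  FIRST[S]={b,c}  FIRST[A]={a,b,c}  FIRST[B]={c}

FIRST(A) = ["a", "b", "c"]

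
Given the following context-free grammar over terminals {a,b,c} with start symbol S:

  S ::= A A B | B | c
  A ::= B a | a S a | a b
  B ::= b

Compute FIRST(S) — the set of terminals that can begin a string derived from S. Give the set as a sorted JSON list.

FIRST iteration:
iter 1:
  A via A→a S a: +{a}
  B via B→b: +{b}
  S via S→A A B: +{a}
  S via S→B: +{b}
  S via S→c: +{c}
  S: {a,b,c}  A: {a}  B: {b}
iter 2:
  A via A→B a: +{b}
  S: {a,b,c}  A: {a,b}  B: {b}
iter 3: (no change)
  S: {a,b,c}  A: {a,b}  B: {b}

FIRST(S) = ["a", "b", "c"]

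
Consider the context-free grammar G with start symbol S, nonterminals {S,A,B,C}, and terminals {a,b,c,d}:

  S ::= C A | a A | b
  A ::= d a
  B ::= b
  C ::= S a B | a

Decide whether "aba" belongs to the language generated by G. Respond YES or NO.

CNF form of G:
  S -> C A | T1 A | b
  A -> T0 T1
  B -> b
  C -> S X2 | a
  T0 -> d
  T1 -> a
  X2 -> T1 B

Fill CYK table bottom-up:
  cell(0,0) a: {C,T1}  orig:{C}
  cell(1,1) b: {B,S}
  cell(2,2) a: {C,T1}  orig:{C}
  cell(0,1) ab: {X2}  orig:{}
  cell(1,2) ba: ∅
  cell(0,2) aba: ∅

S ∉ T[0,2] ⇒ NO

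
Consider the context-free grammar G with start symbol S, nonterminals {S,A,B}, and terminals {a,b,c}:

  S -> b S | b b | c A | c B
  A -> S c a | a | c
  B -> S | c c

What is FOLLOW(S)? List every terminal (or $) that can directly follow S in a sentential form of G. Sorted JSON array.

FIRST iteration:
iter 1:
  A via A→a: +{a}
  A via A→c: +{c}
  B via B→c c: +{c}
  S via S→b S: +{b}
  S via S→c A: +{c}
  FIRST[S]={b,c}  FIRST[A]={a,c}  FIRST[B]={c}
iter 2:
  A via A→S c a: +{b}
  B via B→S: +{b}
  FIRST[S]={b,c}  FIRST[A]={a,b,c}  FIRST[B]={b,c}
iter 3: done
  FIRST[S]={b,c}  FIRST[A]={a,b,c}  FIRST[B]={b,c}

FOLLOW iteration:
seed FOLLOW(S) with $
round 1:
  A→S c a: FOLLOW(S) ⊇ FIRST(c) = {c}; new: +{c}
  S→c A: FOLLOW(A) ⊇ FOLLOW(S) ⊇ {$,c}; new: +{$,c}
  S→c B: FOLLOW(B) ⊇ FOLLOW(S) ⊇ {$,c}; new: +{$,c}
  S: {$,c}  A: {$,c}  B: {$,c}
round 2: — fixpoint
  S: {$,c}  A: {$,c}  B: {$,c}

FOLLOW(S) = ["$", "c"]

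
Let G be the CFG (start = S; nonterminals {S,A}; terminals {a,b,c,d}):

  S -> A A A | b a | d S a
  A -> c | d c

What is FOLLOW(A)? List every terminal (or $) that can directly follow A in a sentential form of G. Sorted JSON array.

FIRST iteration:
round 1:
  A via A→c: +{c}
  A via A→d c: +{d}
  S via S→A A A: +{c,d}
  S via S→b a: +{b}
  FIRST[S]={b,c,d}  FIRST[A]={c,d}
round 2: (no change)
  FIRST[S]={b,c,d}  FIRST[A]={c,d}

Compute FOLLOW by fixpoint:
initialize: $ ∈ FOLLOW(S)
pass 1:
  S→A A A: FOLLOW(A) ⊇ FIRST(A) = {c,d}; new: +{c,d}
  S→A A A: FOLLOW(A) ⊇ FOLLOW(S) ⊇ {$}; new: +{$}
  S→d S a: FOLLOW(S) ⊇ FIRST(a) = {a}; new: +{a}
  FOLLOW(S)={$,a}  FOLLOW(A)={$,c,d}
pass 2:
  S→A A A: FOLLOW(A) ⊇ FOLLOW(S) ⊇ {$,a}; new: +{a}
  FOLLOW(S)={$,a}  FOLLOW(A)={$,a,c,d}
pass 3: — fixpoint
  FOLLOW(S)={$,a}  FOLLOW(A)={$,a,c,d}

FOLLOW(A) = ["$", "a", "c", "d"]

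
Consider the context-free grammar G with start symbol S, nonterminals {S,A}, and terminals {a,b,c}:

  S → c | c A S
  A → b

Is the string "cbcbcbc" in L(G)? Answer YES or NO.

Convert to CNF:
  S -> T0 X1 | c
  A -> b
  T0 -> c
  X1 -> A S

CYK table (by increasing span):
  [0..0]={S,T0}  "c"  orig:{S}
  [1..1]={A}  "b"
  [2..2]={S,T0}  "c"  orig:{S}
  [3..3]={A}  "b"
  [4..4]={S,T0}  "c"  orig:{S}
  [5..5]={A}  "b"
  [6..6]={S,T0}  "c"  orig:{S}
  [0..1]=∅  "cb"
  [1..2]={X1}  "bc"  orig:{}
  [2..3]=∅  "cb"
  [3..4]={X1}  "bc"  orig:{}
  [4..5]=∅  "cb"
  [5..6]={X1}  "bc"  orig:{}
  [0..2]={S}  "cbc"
  [1..3]=∅  "bcb"
  [2..4]={S}  "cbc"
  [3..5]=∅  "bcb"
  [4..6]={S}  "cbc"
  [0..3]=∅  "cbcb"
  [1..4]={X1}  "bcbc"  orig:{}
  [2..5]=∅  "cbcb"
  [3..6]={X1}  "bcbc"  orig:{}
  [0..4]={S}  "cbcbc"
  [1..5]=∅  "bcbcb"
  [2..6]={S}  "cbcbc"
  [0..5]=∅  "cbcbcb"
  [1..6]={X1}  "bcbcbc"  orig:{}
  [0..6]={S}  "cbcbcbc"

S ∈ T[0,6] ⇒ YES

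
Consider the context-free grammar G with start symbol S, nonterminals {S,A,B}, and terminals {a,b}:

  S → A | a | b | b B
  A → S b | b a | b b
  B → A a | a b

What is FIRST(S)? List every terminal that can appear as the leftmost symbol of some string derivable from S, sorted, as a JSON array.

FIRST iteration:
round 1:
  A via A→b a: +{b}
  B via B→A a: +{b}
  B via B→a b: +{a}
  S via S→A: +{b}
  S via S→a: +{a}
  S: {a,b}  A: {b}  B: {a,b}
round 2:
  A via A→S b: +{a}
  S: {a,b}  A: {a,b}  B: {a,b}
round 3: done
  S: {a,b}  A: {a,b}  B: {a,b}

FIRST(S) = ["a", "b"]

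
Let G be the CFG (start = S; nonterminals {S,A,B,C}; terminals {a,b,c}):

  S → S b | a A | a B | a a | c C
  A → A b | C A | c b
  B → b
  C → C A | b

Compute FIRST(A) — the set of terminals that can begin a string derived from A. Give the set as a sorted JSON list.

Compute FIRST by fixpoint:
iter 1:
  A via A→c b: +{c}
  B via B→b: +{b}
  C via C→b: +{b}
  S via S→a A: +{a}
  S via S→c C: +{c}
  FIRST(S)={a,c}  FIRST(A)={c}  FIRST(B)={b}  FIRST(C)={b}
iter 2:
  A via A→C A: +{b}
  FIRST(S)={a,c}  FIRST(A)={b,c}  FIRST(B)={b}  FIRST(C)={b}
iter 3: (no change)
  FIRST(S)={a,c}  FIRST(A)={b,c}  FIRST(B)={b}  FIRST(C)={b}

FIRST(A) = ["b", "c"]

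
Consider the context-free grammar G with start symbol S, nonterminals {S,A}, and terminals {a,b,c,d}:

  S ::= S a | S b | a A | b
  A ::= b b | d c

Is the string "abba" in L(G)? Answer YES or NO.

CNF form of G:
  S -> S T0 | S T3 | T3 A | b
  A -> T0 T0 | T1 T2
  T0 -> b
  T1 -> d
  T2 -> c
  T3 -> a

CYK fill:
  T[0,0] 'a' = {T3}  orig:{}
  T[1,1] 'b' = {S,T0}  orig:{S}
  T[2,2] 'b' = {S,T0}  orig:{S}
  T[3,3] 'a' = {T3}  orig:{}
  T[0,1] 'ab' = ∅
  T[1,2] 'bb' = {A,S}
  T[2,3] 'ba' = {S}
  T[0,2] 'abb' = {S}
  T[1,3] 'bba' = {S}
  T[0,3] 'abba' = {S}

S ∈ T[0,3] ⇒ YES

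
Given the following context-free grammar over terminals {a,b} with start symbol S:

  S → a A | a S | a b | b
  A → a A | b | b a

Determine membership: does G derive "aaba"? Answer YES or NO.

Convert to CNF:
  S -> T0 A | T0 S | T0 T1 | b
  A -> T0 A | T1 T0 | b
  T0 -> a
  T1 -> b

Fill CYK table bottom-up:
  T[0,0] 'a' = {T0}  orig:{}
  T[1,1] 'a' = {T0}  orig:{}
  T[2,2] 'b' = {A,S,T1}  orig:{A,S}
  T[3,3] 'a' = {T0}  orig:{}
  T[0,1] 'aa' = ∅
  T[1,2] 'ab' = {A,S}
  T[2,3] 'ba' = {A}
  T[0,2] 'aab' = {A,S}
  T[1,3] 'aba' = {A,S}
  T[0,3] 'aaba' = {A,S}

S ∈ T[0,3] ⇒ YES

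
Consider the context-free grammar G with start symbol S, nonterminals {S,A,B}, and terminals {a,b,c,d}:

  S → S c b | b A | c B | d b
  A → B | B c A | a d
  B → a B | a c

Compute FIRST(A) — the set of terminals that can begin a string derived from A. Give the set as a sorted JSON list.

Compute FIRST by fixpoint:
round 1:
  A via A→a d: +{a}
  B via B→a B: +{a}
  S via S→b A: +{b}
  S via S→c B: +{c}
  S via S→d b: +{d}
  S: {b,c,d}  A: {a}  B: {a}
round 2: (stable)
  S: {b,c,d}  A: {a}  B: {a}

FIRST(A) = ["a"]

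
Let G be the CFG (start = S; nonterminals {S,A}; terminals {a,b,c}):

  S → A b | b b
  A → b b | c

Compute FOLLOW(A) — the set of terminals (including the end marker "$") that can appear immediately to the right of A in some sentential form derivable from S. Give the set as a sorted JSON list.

FIRST iteration:
iter 1:
  A via A→b b: +{b}
  A via A→c: +{c}
  S via S→A b: +{b,c}
  FIRST[S]={b,c}  FIRST[A]={b,c}
iter 2: — fixpoint
  FIRST[S]={b,c}  FIRST[A]={b,c}

FOLLOW sets:
initialize: $ ∈ FOLLOW(S)
round 1:
  S→A b: FOLLOW(A) ⊇ FIRST(b) = {b}; new: +{b}
  S: {$}  A: {b}
round 2: (stable)
  S: {$}  A: {b}

FOLLOW(A) = ["b"]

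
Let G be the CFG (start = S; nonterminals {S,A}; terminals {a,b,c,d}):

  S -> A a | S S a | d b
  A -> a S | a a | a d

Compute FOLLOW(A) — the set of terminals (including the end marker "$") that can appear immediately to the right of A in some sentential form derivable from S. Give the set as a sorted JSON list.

FIRST sets, iterate to fixpoint:
[1]
  A via A→a S: +{a}
  S via S→A a: +{a}
  S via S→d b: +{d}
  FIRST[S]={a,d}  FIRST[A]={a}
[2] — fixpoint
  FIRST[S]={a,d}  FIRST[A]={a}

Compute FOLLOW by fixpoint:
FOLLOW(S) := {$}
round 1:
  S→A a: FOLLOW(A) ⊇ FIRST(a) = {a}; new: +{a}
  S→S S a: FOLLOW(S) ⊇ FIRST(S) = {a,d}; new: +{a,d}
  FOLLOW[S]={$,a,d}  FOLLOW[A]={a}
round 2: (no change)
  FOLLOW[S]={$,a,d}  FOLLOW[A]={a}

FOLLOW(A) = ["a"]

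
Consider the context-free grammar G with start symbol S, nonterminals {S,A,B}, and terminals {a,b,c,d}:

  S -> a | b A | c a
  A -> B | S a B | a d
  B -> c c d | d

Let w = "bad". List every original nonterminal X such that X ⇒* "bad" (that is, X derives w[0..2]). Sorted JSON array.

Convert to CNF:
  S -> T2 T0 | T3 A | a
  A -> S X4 | T0 T1 | T2 X5 | d
  B -> T2 X6 | d
  T0 -> a
  T1 -> d
  T2 -> c
  T3 -> b
  X4 -> T0 B
  X5 -> T2 T1
  X6 -> T2 T1

CYK table (by increasing span) — only the sub-triangle for w[0..2]:
  [0..0]={T3}  "b"  orig:{}
  [1..1]={S,T0}  "a"  orig:{S}
  [2..2]={A,B,T1}  "d"  orig:{A,B}
  [0..1]=∅  "ba"
  [1..2]={A,X4}  "ad"  orig:{A}
  [0..2]={S}  "bad"

Original NTs in T[0,2] deriving "bad": ["S"]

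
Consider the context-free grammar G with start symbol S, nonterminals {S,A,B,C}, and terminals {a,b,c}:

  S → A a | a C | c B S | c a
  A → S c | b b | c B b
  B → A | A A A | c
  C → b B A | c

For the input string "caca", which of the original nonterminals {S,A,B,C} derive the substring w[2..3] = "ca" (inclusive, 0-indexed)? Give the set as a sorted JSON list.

Convert to CNF:
  S -> A T2 | T0 T2 | T0 X7 | T2 C
  A -> S T0 | T0 X3 | T1 T1
  B -> A X4 | S T0 | T0 X5 | T1 T1 | c
  C -> T1 X6 | c
  T0 -> c
  T1 -> b
  T2 -> a
  X3 -> B T1
  X4 -> A A
  X5 -> B T1
  X6 -> B A
  X7 -> B S

Fill CYK table bottom-up — only the sub-triangle for w[2..3]:
  cell(2,2) c: {B,C,T0}  orig:{B,C}
  cell(3,3) a: {T2}  orig:{}
  cell(2,3) ca: {S}

Original NTs in T[2,3] deriving "ca": ["S"]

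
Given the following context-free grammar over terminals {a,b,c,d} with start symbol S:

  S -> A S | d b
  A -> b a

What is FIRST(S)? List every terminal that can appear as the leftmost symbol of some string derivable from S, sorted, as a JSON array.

Compute FIRST by fixpoint:
iter 1:
  A via A→b a: +{b}
  S via S→A S: +{b}
  S via S→d b: +{d}
  S: {b,d}  A: {b}
iter 2: — fixpoint
  S: {b,d}  A: {b}

FIRST(S) = ["b", "d"]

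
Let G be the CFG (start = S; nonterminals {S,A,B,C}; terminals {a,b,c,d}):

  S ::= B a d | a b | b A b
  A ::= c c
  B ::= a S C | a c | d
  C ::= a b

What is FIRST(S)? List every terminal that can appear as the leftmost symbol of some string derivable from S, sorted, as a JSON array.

FIRST sets, iterate to fixpoint:
pass 1:
  A via A→c c: +{c}
  B via B→a S C: +{a}
  B via B→d: +{d}
  C via C→a b: +{a}
  S via S→B a d: +{a,d}
  S via S→b A b: +{b}
  FIRST(S)={a,b,d}  FIRST(A)={c}  FIRST(B)={a,d}  FIRST(C)={a}
pass 2: (stable)
  FIRST(S)={a,b,d}  FIRST(A)={c}  FIRST(B)={a,d}  FIRST(C)={a}

FIRST(S) = ["a", "b", "d"]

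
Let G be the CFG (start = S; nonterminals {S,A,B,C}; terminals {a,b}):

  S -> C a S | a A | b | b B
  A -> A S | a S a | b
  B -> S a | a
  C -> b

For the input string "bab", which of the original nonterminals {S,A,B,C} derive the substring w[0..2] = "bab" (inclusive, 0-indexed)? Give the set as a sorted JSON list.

CNF form of G:
  S -> C X3 | T0 A | T1 B | b
  A -> A S | T0 X2 | b
  B -> S T0 | a
  C -> b
  T0 -> a
  T1 -> b
  X2 -> S T0
  X3 -> T0 S

CYK fill, restricted to cells inside w[0..2]:
  T[0,0] 'b' = {A,C,S,T1}  orig:{A,C,S}
  T[1,1] 'a' = {B,T0}  orig:{B}
  T[2,2] 'b' = {A,C,S,T1}  orig:{A,C,S}
  T[0,1] 'ba' = {B,S,X2}  orig:{B,S}
  T[1,2] 'ab' = {S,X3}  orig:{S}
  T[0,2] 'bab' = {A,S}

Original NTs in T[0,2] deriving "bab": ["A", "S"]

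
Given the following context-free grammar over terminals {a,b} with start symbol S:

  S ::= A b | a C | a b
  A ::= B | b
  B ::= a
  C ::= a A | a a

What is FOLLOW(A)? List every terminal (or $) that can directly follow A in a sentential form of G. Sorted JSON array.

Compute FIRST by fixpoint:
iter 1:
  A via A→b: +{b}
  B via B→a: +{a}
  C via C→a A: +{a}
  S via S→A b: +{b}
  S via S→a C: +{a}
  FIRST[S]={a,b}  FIRST[A]={b}  FIRST[B]={a}  FIRST[C]={a}
iter 2:
  A via A→B: +{a}
  FIRST[S]={a,b}  FIRST[A]={a,b}  FIRST[B]={a}  FIRST[C]={a}
iter 3: done
  FIRST[S]={a,b}  FIRST[A]={a,b}  FIRST[B]={a}  FIRST[C]={a}

FOLLOW sets:
seed FOLLOW(S) with $
round 1:
  S→A b: FOLLOW(A) ⊇ FIRST(b) = {b}; new: +{b}
  S→a C: FOLLOW(C) ⊇ FOLLOW(S) ⊇ {$}; new: +{$}
  FOLLOW[S]={$}  FOLLOW[A]={b}  FOLLOW[B]={}  FOLLOW[C]={$}
round 2:
  A→B: FOLLOW(B) ⊇ FOLLOW(A) ⊇ {b}; new: +{b}
  C→a A: FOLLOW(A) ⊇ FOLLOW(C) ⊇ {$}; new: +{$}
  FOLLOW[S]={$}  FOLLOW[A]={$,b}  FOLLOW[B]={b}  FOLLOW[C]={$}
round 3:
  A→B: FOLLOW(B) ⊇ FOLLOW(A) ⊇ {$,b}; new: +{$}
  FOLLOW[S]={$}  FOLLOW[A]={$,b}  FOLLOW[B]={$,b}  FOLLOW[C]={$}
round 4: — fixpoint
  FOLLOW[S]={$}  FOLLOW[A]={$,b}  FOLLOW[B]={$,b}  FOLLOW[C]={$}

FOLLOW(A) = ["$", "b"]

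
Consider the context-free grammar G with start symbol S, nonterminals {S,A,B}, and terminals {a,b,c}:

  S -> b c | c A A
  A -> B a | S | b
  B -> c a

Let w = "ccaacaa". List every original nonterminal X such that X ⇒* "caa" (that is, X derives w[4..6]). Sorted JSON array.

Convert to CNF:
  S -> T1 T2 | T2 X4
  A -> B T0 | T1 T2 | T2 X3 | b
  B -> T2 T0
  T0 -> a
  T1 -> b
  T2 -> c
  X3 -> A A
  X4 -> A A

Fill CYK table bottom-up (cells [i..j] with 4 ≤ i ≤ j ≤ 6 only):
  T[4,4] 'c' = {T2}  orig:{}
  T[5,5] 'a' = {T0}  orig:{}
  T[6,6] 'a' = {T0}  orig:{}
  T[4,5] 'ca' = {B}
  T[5,6] 'aa' = ∅
  T[4,6] 'caa' = {A}

Original NTs in T[4,6] deriving "caa": ["A"]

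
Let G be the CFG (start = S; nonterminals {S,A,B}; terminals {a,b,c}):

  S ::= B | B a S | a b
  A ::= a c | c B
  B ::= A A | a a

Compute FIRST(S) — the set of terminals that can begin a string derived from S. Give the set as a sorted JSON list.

FIRST sets, iterate to fixpoint:
iter 1:
  A via A→a c: +{a}
  A via A→c B: +{c}
  B via B→A A: +{a,c}
  S via S→B: +{a,c}
  FIRST(S)={a,c}  FIRST(A)={a,c}  FIRST(B)={a,c}
iter 2: (stable)
  FIRST(S)={a,c}  FIRST(A)={a,c}  FIRST(B)={a,c}

FIRST(S) = ["a", "c"]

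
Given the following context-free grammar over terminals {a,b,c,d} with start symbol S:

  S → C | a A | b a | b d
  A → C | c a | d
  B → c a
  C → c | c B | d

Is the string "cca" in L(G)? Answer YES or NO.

CNF form of G:
  S -> T0 B | T1 A | T2 T1 | T2 T3 | c | d
  A -> T0 B | T0 T1 | c | d
  B -> T0 T1
  C -> T0 B | c | d
  T0 -> c
  T1 -> a
  T2 -> b
  T3 -> d

CYK fill:
  T[0,0] 'c' = {A,C,S,T0}  orig:{A,C,S}
  T[1,1] 'c' = {A,C,S,T0}  orig:{A,C,S}
  T[2,2] 'a' = {T1}  orig:{}
  T[0,1] 'cc' = ∅
  T[1,2] 'ca' = {A,B}
  T[0,2] 'cca' = {A,C,S}

S ∈ T[0,2] ⇒ YES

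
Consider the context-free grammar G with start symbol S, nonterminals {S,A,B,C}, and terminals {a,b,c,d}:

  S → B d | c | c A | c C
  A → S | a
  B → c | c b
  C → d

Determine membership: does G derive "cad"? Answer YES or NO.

CNF form of G:
  S -> B T0 | T1 A | T1 C | c
  A -> B T0 | T1 A | T1 C | a | c
  B -> T1 T2 | c
  C -> d
  T0 -> d
  T1 -> c
  T2 -> b

Fill CYK table bottom-up:
  cell(0,0) c: {A,B,S,T1}  orig:{A,B,S}
  cell(1,1) a: {A}
  cell(2,2) d: {C,T0}  orig:{C}
  cell(0,1) ca: {A,S}
  cell(1,2) ad: ∅
  cell(0,2) cad: ∅

S ∉ T[0,2] ⇒ NO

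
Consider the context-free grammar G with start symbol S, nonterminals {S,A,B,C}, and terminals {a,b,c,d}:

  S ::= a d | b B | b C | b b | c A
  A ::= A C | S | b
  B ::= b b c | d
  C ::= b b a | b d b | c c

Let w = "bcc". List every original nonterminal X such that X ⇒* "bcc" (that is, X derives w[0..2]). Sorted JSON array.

Convert to CNF:
  S -> T0 T1 | T2 B | T2 C | T2 T2 | T3 A
  A -> A C | T0 T1 | T2 B | T2 C | T2 T2 | T3 A | b
  B -> T2 X4 | d
  C -> T2 X5 | T2 X6 | T3 T3
  T0 -> a
  T1 -> d
  T2 -> b
  T3 -> c
  X4 -> T2 T3
  X5 -> T2 T0
  X6 -> T1 T2

CYK fill (cells [i..j] with 0 ≤ i ≤ j ≤ 2 only):
  T[0,0] 'b' = {A,T2}  orig:{A}
  T[1,1] 'c' = {T3}  orig:{}
  T[2,2] 'c' = {T3}  orig:{}
  T[0,1] 'bc' = {X4}  orig:{}
  T[1,2] 'cc' = {C}
  T[0,2] 'bcc' = {A,S}

Original NTs in T[0,2] deriving "bcc": ["A", "S"]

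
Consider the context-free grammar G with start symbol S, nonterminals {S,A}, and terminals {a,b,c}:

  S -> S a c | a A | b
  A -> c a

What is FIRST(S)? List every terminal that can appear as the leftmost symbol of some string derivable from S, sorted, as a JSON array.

FIRST sets, iterate to fixpoint:
round 1:
  A via A→c a: +{c}
  S via S→a A: +{a}
  S via S→b: +{b}
  FIRST(S)={a,b}  FIRST(A)={c}
round 2: done
  FIRST(S)={a,b}  FIRST(A)={c}

FIRST(S) = ["a", "b"]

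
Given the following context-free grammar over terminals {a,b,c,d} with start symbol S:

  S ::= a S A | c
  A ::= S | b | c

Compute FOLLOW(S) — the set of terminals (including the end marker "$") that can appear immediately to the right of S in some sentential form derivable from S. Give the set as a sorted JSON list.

FIRST iteration:
pass 1:
  A via A→b: +{b}
  A via A→c: +{c}
  S via S→a S A: +{a}
  S via S→c: +{c}
  FIRST[S]={a,c}  FIRST[A]={b,c}
pass 2:
  A via A→S: +{a}
  FIRST[S]={a,c}  FIRST[A]={a,b,c}
pass 3: done
  FIRST[S]={a,c}  FIRST[A]={a,b,c}

FOLLOW iteration:
seed FOLLOW(S) with $
round 1:
  S→a S A: FOLLOW(S) ⊇ FIRST(A) = {a,b,c}; new: +{a,b,c}
  S→a S A: FOLLOW(A) ⊇ FOLLOW(S) ⊇ {$,a,b,c}; new: +{$,a,b,c}
  FOLLOW[S]={$,a,b,c}  FOLLOW[A]={$,a,b,c}
round 2: (stable)
  FOLLOW[S]={$,a,b,c}  FOLLOW[A]={$,a,b,c}

FOLLOW(S) = ["$", "a", "b", "c"]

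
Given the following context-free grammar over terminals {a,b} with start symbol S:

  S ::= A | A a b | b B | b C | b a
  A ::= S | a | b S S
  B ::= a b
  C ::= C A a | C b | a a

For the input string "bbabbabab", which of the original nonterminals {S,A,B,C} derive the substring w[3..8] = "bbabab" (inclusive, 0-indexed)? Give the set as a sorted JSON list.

Convert to CNF:
  S -> A X5 | T1 B | T1 C | T1 T0 | T1 X6 | a
  A -> A X2 | T1 B | T1 C | T1 T0 | T1 X3 | a
  B -> T0 T1
  C -> C T1 | C X4 | T0 T0
  T0 -> a
  T1 -> b
  X2 -> T0 T1
  X3 -> S S
  X4 -> A T0
  X5 -> T0 T1
  X6 -> S S

CYK fill (cells [i..j] with 3 ≤ i ≤ j ≤ 8 only):
  cell(3,3) b: {T1}  orig:{}
  cell(4,4) b: {T1}  orig:{}
  cell(5,5) a: {A,S,T0}  orig:{A,S}
  cell(6,6) b: {T1}  orig:{}
  cell(7,7) a: {A,S,T0}  orig:{A,S}
  cell(8,8) b: {T1}  orig:{}
  cell(3,4) bb: ∅
  cell(4,5) ba: {A,S}
  cell(5,6) ab: {B,X2,X5}  orig:{B}
  cell(6,7) ba: {A,S}
  cell(7,8) ab: {B,X2,X5}  orig:{B}
  cell(3,5) bba: ∅
  cell(4,6) bab: {A,S}
  cell(5,7) aba: {X3,X6}  orig:{}
  cell(6,8) bab: {A,S}
  cell(3,6) bbab: ∅
  cell(4,7) baba: {A,S,X3,X4,X6}  orig:{A,S}
  cell(5,8) abab: {X3,X6}  orig:{}
  cell(3,7) bbaba: {A,S}
  cell(4,8) babab: {A,S,X3,X6}  orig:{A,S}
  cell(3,8) bbabab: {A,S}

Original NTs in T[3,8] deriving "bbabab": ["A", "S"]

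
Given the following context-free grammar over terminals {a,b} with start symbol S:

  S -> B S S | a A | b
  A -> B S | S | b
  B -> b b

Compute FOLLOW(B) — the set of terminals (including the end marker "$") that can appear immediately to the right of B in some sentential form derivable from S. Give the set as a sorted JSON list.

FIRST iteration:
pass 1:
  A via A→b: +{b}
  B via B→b b: +{b}
  S via S→B S S: +{b}
  S via S→a A: +{a}
  FIRST[S]={a,b}  FIRST[A]={b}  FIRST[B]={b}
pass 2:
  A via A→S: +{a}
  FIRST[S]={a,b}  FIRST[A]={a,b}  FIRST[B]={b}
pass 3: (no change)
  FIRST[S]={a,b}  FIRST[A]={a,b}  FIRST[B]={b}

FOLLOW sets:
FOLLOW(S) := {$}
[1]
  A→B S: FOLLOW(B) ⊇ FIRST(S) = {a,b}; new: +{a,b}
  S→B S S: FOLLOW(S) ⊇ FIRST(S) = {a,b}; new: +{a,b}
  S→a A: FOLLOW(A) ⊇ FOLLOW(S) ⊇ {$,a,b}; new: +{$,a,b}
  S: {$,a,b}  A: {$,a,b}  B: {a,b}
[2] (no change)
  S: {$,a,b}  A: {$,a,b}  B: {a,b}

FOLLOW(B) = ["a", "b"]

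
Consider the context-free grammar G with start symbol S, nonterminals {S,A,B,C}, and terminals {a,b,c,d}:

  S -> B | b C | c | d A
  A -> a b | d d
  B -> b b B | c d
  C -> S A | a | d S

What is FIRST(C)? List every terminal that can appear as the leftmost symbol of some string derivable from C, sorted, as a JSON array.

FIRST iteration:
round 1:
  A via A→a b: +{a}
  A via A→d d: +{d}
  B via B→b b B: +{b}
  B via B→c d: +{c}
  C via C→a: +{a}
  C via C→d S: +{d}
  S via S→B: +{b,c}
  S via S→d A: +{d}
  FIRST(S)={b,c,d}  FIRST(A)={a,d}  FIRST(B)={b,c}  FIRST(C)={a,d}
round 2:
  C via C→S A: +{b,c}
  FIRST(S)={b,c,d}  FIRST(A)={a,d}  FIRST(B)={b,c}  FIRST(C)={a,b,c,d}
round 3: (stable)
  FIRST(S)={b,c,d}  FIRST(A)={a,d}  FIRST(B)={b,c}  FIRST(C)={a,b,c,d}

FIRST(C) = ["a", "b", "c", "d"]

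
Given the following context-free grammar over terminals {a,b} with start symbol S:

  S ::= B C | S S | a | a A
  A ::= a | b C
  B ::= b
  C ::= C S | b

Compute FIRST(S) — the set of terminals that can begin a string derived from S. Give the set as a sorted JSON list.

Compute FIRST by fixpoint:
pass 1:
  A via A→a: +{a}
  A via A→b C: +{b}
  B via B→b: +{b}
  C via C→b: +{b}
  S via S→B C: +{b}
  S via S→a: +{a}
  S: {a,b}  A: {a,b}  B: {b}  C: {b}
pass 2: — fixpoint
  S: {a,b}  A: {a,b}  B: {b}  C: {b}

FIRST(S) = ["a", "b"]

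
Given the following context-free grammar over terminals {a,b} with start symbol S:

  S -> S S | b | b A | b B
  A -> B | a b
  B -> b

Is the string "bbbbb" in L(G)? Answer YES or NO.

Convert to CNF:
  S -> S S | T1 A | T1 B | b
  A -> T0 T1 | b
  B -> b
  T0 -> a
  T1 -> b

CYK fill:
  cell(0,0) b: {A,B,S,T1}  orig:{A,B,S}
  cell(1,1) b: {A,B,S,T1}  orig:{A,B,S}
  cell(2,2) b: {A,B,S,T1}  orig:{A,B,S}
  cell(3,3) b: {A,B,S,T1}  orig:{A,B,S}
  cell(4,4) b: {A,B,S,T1}  orig:{A,B,S}
  cell(0,1) bb: {S}
  cell(1,2) bb: {S}
  cell(2,3) bb: {S}
  cell(3,4) bb: {S}
  cell(0,2) bbb: {S}
  cell(1,3) bbb: {S}
  cell(2,4) bbb: {S}
  cell(0,3) bbbb: {S}
  cell(1,4) bbbb: {S}
  cell(0,4) bbbbb: {S}

S ∈ T[0,4] ⇒ YES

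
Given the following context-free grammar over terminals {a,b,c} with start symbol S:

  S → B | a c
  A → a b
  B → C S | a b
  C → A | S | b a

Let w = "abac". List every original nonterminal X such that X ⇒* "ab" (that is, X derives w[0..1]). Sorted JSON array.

Convert to CNF:
  S -> C S | T0 T1 | T0 T2
  A -> T0 T1
  B -> C S | T0 T1
  C -> C S | T0 T1 | T0 T2 | T1 T0
  T0 -> a
  T1 -> b
  T2 -> c

CYK table (by increasing span) — only the sub-triangle for w[0..1]:
  cell(0,0) a: {T0}  orig:{}
  cell(1,1) b: {T1}  orig:{}
  cell(0,1) ab: {A,B,C,S}

Original NTs in T[0,1] deriving "ab": ["A", "B", "C", "S"]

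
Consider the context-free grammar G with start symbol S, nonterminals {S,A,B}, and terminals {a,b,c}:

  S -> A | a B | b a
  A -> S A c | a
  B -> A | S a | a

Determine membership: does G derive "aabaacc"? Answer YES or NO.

CNF form of G:
  S -> S X5 | T1 B | T2 T1 | a
  A -> S X3 | a
  B -> S T1 | S X4 | a
  T0 -> c
  T1 -> a
  T2 -> b
  X3 -> A T0
  X4 -> A T0
  X5 -> A T0

CYK fill:
  cell(0,0) a: {A,B,S,T1}  orig:{A,B,S}
  cell(1,1) a: {A,B,S,T1}  orig:{A,B,S}
  cell(2,2) b: {T2}  orig:{}
  cell(3,3) a: {A,B,S,T1}  orig:{A,B,S}
  cell(4,4) a: {A,B,S,T1}  orig:{A,B,S}
  cell(5,5) c: {T0}  orig:{}
  cell(6,6) c: {T0}  orig:{}
  cell(0,1) aa: {B,S}
  cell(1,2) ab: ∅
  cell(2,3) ba: {S}
  cell(3,4) aa: {B,S}
  cell(4,5) ac: {X3,X4,X5}  orig:{}
  cell(5,6) cc: ∅
  cell(0,2) aab: ∅
  cell(1,3) aba: ∅
  cell(2,4) baa: {B}
  cell(3,5) aac: {A,B,S}
  cell(4,6) acc: ∅
  cell(0,3) aaba: ∅
  cell(1,4) abaa: {S}
  cell(2,5) baac: {A,B,S}
  cell(3,6) aacc: {X3,X4,X5}  orig:{}
  cell(0,4) aabaa: ∅
  cell(1,5) abaac: {S}
  cell(2,6) baacc: {X3,X4,X5}  orig:{}
  cell(0,5) aabaac: ∅
  cell(1,6) abaacc: {A,B,S}
  cell(0,6) aabaacc: {A,B,S}

S ∈ T[0,6] ⇒ YES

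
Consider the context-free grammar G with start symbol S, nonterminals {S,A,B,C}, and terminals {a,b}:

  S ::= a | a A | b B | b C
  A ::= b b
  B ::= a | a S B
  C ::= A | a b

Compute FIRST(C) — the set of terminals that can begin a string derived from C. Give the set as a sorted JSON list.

Compute FIRST by fixpoint:
pass 1:
  A via A→b b: +{b}
  B via B→a: +{a}
  C via C→A: +{b}
  C via C→a b: +{a}
  S via S→a: +{a}
  S via S→b B: +{b}
  FIRST[S]={a,b}  FIRST[A]={b}  FIRST[B]={a}  FIRST[C]={a,b}
pass 2: (no change)
  FIRST[S]={a,b}  FIRST[A]={b}  FIRST[B]={a}  FIRST[C]={a,b}

FIRST(C) = ["a", "b"]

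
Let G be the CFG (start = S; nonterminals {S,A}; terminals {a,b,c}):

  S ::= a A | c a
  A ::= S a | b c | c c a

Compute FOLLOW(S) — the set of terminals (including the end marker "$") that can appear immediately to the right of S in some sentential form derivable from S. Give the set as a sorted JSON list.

FIRST sets, iterate to fixpoint:
pass 1:
  A via A→b c: +{b}
  A via A→c c a: +{c}
  S via S→a A: +{a}
  S via S→c a: +{c}
  FIRST[S]={a,c}  FIRST[A]={b,c}
pass 2:
  A via A→S a: +{a}
  FIRST[S]={a,c}  FIRST[A]={a,b,c}
pass 3: done
  FIRST[S]={a,c}  FIRST[A]={a,b,c}

Compute FOLLOW by fixpoint:
seed FOLLOW(S) with $
iter 1:
  A→S a: FOLLOW(S) ⊇ FIRST(a) = {a}; new: +{a}
  S→a A: FOLLOW(A) ⊇ FOLLOW(S) ⊇ {$,a}; new: +{$,a}
  FOLLOW[S]={$,a}  FOLLOW[A]={$,a}
iter 2: (stable)
  FOLLOW[S]={$,a}  FOLLOW[A]={$,a}

FOLLOW(S) = ["$", "a"]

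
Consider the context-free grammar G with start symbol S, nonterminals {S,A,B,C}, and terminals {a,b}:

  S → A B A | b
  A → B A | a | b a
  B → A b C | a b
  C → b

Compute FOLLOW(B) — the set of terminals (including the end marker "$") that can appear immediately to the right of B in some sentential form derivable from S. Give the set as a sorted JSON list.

FIRST iteration:
round 1:
  A via A→a: +{a}
  A via A→b a: +{b}
  B via B→A b C: +{a,b}
  C via C→b: +{b}
  S via S→A B A: +{a,b}
  S: {a,b}  A: {a,b}  B: {a,b}  C: {b}
round 2: — fixpoint
  S: {a,b}  A: {a,b}  B: {a,b}  C: {b}

Compute FOLLOW by fixpoint:
FOLLOW(S) := {$}
pass 1:
  A→B A: FOLLOW(B) ⊇ FIRST(A) = {a,b}; new: +{a,b}
  B→A b C: FOLLOW(A) ⊇ FIRST(b) = {b}; new: +{b}
  B→A b C: FOLLOW(C) ⊇ FOLLOW(B) ⊇ {a,b}; new: +{a,b}
  S→A B A: FOLLOW(A) ⊇ FIRST(B) = {a,b}; new: +{a}
  S→A B A: FOLLOW(A) ⊇ FOLLOW(S) ⊇ {$}; new: +{$}
  FOLLOW(S)={$}  FOLLOW(A)={$,a,b}  FOLLOW(B)={a,b}  FOLLOW(C)={a,b}
pass 2: (no change)
  FOLLOW(S)={$}  FOLLOW(A)={$,a,b}  FOLLOW(B)={a,b}  FOLLOW(C)={a,b}

FOLLOW(B) = ["a", "b"]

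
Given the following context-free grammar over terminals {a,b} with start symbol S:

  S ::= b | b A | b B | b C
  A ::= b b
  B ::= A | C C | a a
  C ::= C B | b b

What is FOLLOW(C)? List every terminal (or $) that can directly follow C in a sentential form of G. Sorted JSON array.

FIRST iteration:
pass 1:
  A via A→b b: +{b}
  B via B→A: +{b}
  B via B→a a: +{a}
  C via C→b b: +{b}
  S via S→b: +{b}
  FIRST[S]={b}  FIRST[A]={b}  FIRST[B]={a,b}  FIRST[C]={b}
pass 2: — fixpoint
  FIRST[S]={b}  FIRST[A]={b}  FIRST[B]={a,b}  FIRST[C]={b}

FOLLOW iteration:
seed FOLLOW(S) with $
round 1:
  B→C C: FOLLOW(C) ⊇ FIRST(C) = {b}; new: +{b}
  C→C B: FOLLOW(C) ⊇ FIRST(B) = {a,b}; new: +{a}
  C→C B: FOLLOW(B) ⊇ FOLLOW(C) ⊇ {a,b}; new: +{a,b}
  S→b A: FOLLOW(A) ⊇ FOLLOW(S) ⊇ {$}; new: +{$}
  S→b B: FOLLOW(B) ⊇ FOLLOW(S) ⊇ {$}; new: +{$}
  S→b C: FOLLOW(C) ⊇ FOLLOW(S) ⊇ {$}; new: +{$}
  FOLLOW[S]={$}  FOLLOW[A]={$}  FOLLOW[B]={$,a,b}  FOLLOW[C]={$,a,b}
round 2:
  B→A: FOLLOW(A) ⊇ FOLLOW(B) ⊇ {$,a,b}; new: +{a,b}
  FOLLOW[S]={$}  FOLLOW[A]={$,a,b}  FOLLOW[B]={$,a,b}  FOLLOW[C]={$,a,b}
round 3: (no change)
  FOLLOW[S]={$}  FOLLOW[A]={$,a,b}  FOLLOW[B]={$,a,b}  FOLLOW[C]={$,a,b}

FOLLOW(C) = ["$", "a", "b"]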